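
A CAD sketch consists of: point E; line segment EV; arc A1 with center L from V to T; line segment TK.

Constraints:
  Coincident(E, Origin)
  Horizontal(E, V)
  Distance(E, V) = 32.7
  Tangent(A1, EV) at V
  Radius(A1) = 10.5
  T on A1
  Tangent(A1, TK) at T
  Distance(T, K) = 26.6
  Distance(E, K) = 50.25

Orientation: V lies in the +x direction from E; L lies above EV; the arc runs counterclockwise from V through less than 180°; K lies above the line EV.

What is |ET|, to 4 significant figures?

44.80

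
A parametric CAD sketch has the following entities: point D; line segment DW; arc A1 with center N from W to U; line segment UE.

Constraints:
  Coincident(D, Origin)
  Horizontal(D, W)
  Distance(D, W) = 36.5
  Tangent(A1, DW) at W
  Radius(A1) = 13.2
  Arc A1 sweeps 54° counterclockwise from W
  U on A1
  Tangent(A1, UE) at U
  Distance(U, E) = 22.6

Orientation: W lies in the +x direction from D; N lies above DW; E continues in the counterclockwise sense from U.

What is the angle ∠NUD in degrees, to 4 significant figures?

42.58°

D is at the origin; D and W share the same y with |DW| = 36.5 and W on the +x side, so W = (36.50, 0.000). Tangency of A1 to DW means the radius NW is perpendicular to DW, so N = W + (0, 13.2) = (36.50, 13.20). On A1, W sits at bearing -90° from N; a 54° counterclockwise sweep puts U at bearing -36°, so U = N + 13.2·(cos -36°, sin -36°) = (47.18, 5.441). Then cos ∠NUD = UN·UD / (|UN||UD|), giving 42.58°.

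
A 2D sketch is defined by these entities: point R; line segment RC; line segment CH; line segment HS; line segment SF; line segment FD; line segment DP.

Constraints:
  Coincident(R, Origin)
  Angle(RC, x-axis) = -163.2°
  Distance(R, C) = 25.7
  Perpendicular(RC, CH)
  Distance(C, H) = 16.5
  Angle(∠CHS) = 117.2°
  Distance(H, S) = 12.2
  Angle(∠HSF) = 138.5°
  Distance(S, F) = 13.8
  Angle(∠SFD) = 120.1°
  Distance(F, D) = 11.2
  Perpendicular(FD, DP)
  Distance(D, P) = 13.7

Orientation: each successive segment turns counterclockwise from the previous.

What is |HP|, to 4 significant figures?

18.73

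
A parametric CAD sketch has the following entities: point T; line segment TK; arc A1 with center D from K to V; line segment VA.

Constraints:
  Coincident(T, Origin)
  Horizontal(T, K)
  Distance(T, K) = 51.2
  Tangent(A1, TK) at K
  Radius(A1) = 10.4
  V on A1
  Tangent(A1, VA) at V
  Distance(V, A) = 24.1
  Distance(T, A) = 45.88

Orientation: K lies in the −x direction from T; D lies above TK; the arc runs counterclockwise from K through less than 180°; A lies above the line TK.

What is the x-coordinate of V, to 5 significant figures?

-41.242

T is at the origin; T and K share the same y with |TK| = 51.2 and K on the −x side, so K = (-51.200, 0.0000). The tangent condition forces DK to be normal to TK, so D = K + (0, 10.4) = (-51.200, 10.400). Since DV ⟂ VA (tangency), |DA| = √(10.4² + 24.1²) = 26.248 regardless of where V sits on A1. So A lies on both circle(T, 45.88) and circle(D, 26.248); the above-TK intersection is A = (-34.294, 30.478). V is the foot of the tangent from A: V = (-41.242, 7.4017).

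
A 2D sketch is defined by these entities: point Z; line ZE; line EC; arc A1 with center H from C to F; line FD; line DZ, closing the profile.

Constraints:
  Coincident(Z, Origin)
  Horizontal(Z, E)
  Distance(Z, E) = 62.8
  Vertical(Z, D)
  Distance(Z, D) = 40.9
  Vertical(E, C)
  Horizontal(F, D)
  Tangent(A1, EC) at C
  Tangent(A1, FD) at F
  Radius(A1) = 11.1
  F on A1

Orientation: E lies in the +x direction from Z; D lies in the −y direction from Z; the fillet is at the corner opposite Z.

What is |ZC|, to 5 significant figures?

69.512

Z is at the origin; Z and E share the same y with |ZE| = 62.8 and E on the +x side, so E = (62.800, 0.0000). ZD is vertical with |ZD| = 40.9 and D on the −y side, so D = (0.0000, -40.900). The virtual corner opposite Z is at (62.800, -40.900). Since A1 is tangent to EC there, HC ⟂ EC and A1 meets FD tangentially, so HF is at right angles to FD, with radius 11.1, so the center H sits 11.1 in from both sides at H = (51.700, -29.800). That places the tangent points at C = (62.800, -29.800) on EC and F = (51.700, -40.900) on FD. Then |ZC| = |C − Z| = 69.512.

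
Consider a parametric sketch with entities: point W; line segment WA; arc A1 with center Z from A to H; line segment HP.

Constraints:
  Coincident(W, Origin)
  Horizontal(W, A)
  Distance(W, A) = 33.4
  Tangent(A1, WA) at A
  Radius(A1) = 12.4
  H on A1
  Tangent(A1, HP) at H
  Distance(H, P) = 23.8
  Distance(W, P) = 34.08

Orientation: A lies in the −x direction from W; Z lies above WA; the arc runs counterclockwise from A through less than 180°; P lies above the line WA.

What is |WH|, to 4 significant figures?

23.24

W is at the origin; WA is horizontal with |WA| = 33.4 and A on the −x side, so A = (-33.40, 0.000). Tangency of A1 to WA means the radius ZA is perpendicular to WA, so Z = A + (0, 12.4) = (-33.40, 12.40). Since ZH ⟂ HP (tangency), |ZP| = √(12.4² + 23.8²) = 26.84 regardless of where H sits on A1. So P lies on both circle(W, 34.08) and circle(Z, 26.84); the above-WA intersection is P = (-14.09, 31.03). H is the foot of the tangent from P: H = (-21.64, 8.464).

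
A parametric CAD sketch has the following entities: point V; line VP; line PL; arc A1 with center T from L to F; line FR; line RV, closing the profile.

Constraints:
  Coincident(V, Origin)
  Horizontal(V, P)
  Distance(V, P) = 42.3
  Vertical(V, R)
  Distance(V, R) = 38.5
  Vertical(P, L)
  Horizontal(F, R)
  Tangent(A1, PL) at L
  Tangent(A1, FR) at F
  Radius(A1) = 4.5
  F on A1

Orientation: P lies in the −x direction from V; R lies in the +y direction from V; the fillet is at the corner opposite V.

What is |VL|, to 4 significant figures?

54.27

The virtual corner opposite V is at (-42.30, 38.50). Tangency of A1 to PL means the radius TL is perpendicular to PL and since A1 is tangent to FR there, TF ⟂ FR, with radius 4.5, so the center T sits 4.5 in from both sides at T = (-37.80, 34.00). That places the tangent points at L = (-42.30, 34.00) on PL and F = (-37.80, 38.50) on FR. Then |VL| = |L − V| = 54.27.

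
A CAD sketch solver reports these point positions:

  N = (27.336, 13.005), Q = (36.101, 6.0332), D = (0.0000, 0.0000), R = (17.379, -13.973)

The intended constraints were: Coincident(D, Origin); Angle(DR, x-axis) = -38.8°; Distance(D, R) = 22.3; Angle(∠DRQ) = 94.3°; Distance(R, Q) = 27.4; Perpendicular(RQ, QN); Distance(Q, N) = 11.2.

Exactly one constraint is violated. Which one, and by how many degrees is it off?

Perpendicular(RQ, QN) — off by 4.60°.

D = (0.00, 0.00) ✓; DR at -38.80° ✓; |DR| = 22.30 ✓; ∠DRQ = 94.30° ✓; |RQ| = 27.40 ✓; ∠(RQ, QN) = 94.60° ✗; |QN| = 11.20 ✓.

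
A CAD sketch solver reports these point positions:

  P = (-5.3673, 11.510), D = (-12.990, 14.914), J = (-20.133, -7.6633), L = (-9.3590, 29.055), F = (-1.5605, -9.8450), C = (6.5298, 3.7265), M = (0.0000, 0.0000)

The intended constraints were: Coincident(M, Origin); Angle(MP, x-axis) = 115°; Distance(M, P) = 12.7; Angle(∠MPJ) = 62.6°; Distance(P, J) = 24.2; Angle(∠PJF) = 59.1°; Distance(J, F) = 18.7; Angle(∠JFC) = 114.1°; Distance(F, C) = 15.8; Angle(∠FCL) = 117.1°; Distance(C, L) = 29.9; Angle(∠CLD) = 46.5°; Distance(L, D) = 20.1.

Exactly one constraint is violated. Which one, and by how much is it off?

Distance(L, D) = 20.1 — off by 5.50.

M = (0.00, 0.00) ✓; MP at 115.0° ✓; |MP| = 12.70 ✓; ∠MPJ = 62.60° ✓; |PJ| = 24.20 ✓; ∠PJF = 59.10° ✓; |JF| = 18.70 ✓; ∠JFC = 114.1° ✓; |FC| = 15.80 ✓; ∠FCL = 117.1° ✓; |CL| = 29.90 ✓; ∠CLD = 46.50° ✓; |LD| = 14.60 ✗.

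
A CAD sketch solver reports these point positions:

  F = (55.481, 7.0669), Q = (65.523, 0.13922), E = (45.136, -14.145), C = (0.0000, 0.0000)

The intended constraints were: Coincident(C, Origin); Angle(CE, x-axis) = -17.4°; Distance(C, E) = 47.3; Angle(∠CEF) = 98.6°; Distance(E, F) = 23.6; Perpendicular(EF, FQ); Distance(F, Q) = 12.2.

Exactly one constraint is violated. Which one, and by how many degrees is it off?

Perpendicular(EF, FQ) — off by 8.60°.

C = (0.00, 0.00) ✓; CE at -17.40° ✓; |CE| = 47.30 ✓; ∠CEF = 98.60° ✓; |EF| = 23.60 ✓; ∠(EF, FQ) = 98.60° ✗; |FQ| = 12.20 ✓.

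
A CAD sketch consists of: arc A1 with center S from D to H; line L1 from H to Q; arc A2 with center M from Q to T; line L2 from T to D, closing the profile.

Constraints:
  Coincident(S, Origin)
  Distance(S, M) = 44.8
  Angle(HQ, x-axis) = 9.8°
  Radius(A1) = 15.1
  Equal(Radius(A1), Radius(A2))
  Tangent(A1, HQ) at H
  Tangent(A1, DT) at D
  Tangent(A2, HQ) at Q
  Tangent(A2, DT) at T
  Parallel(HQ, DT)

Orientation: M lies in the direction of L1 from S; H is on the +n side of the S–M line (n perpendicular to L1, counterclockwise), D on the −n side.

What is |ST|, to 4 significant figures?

47.28

The slot axis is L1's direction at 9.8°, so u = (cos 9.8°, sin 9.8°) = (0.9854, 0.1702) and n = (−sin 9.8°, cos 9.8°) = (-0.1702, 0.9854). S is at the origin and M lies 44.8 along u from S, so M = 44.8·u = (44.15, 7.625). Tangency of A1 to both parallel lines with radius 15.1 puts H and D at S ± 15.1·n: H = (-2.570, 14.88), D = (2.570, -14.88). Equal radii place Q and T the same way about M: Q = M + 15.1·n = (41.58, 22.51), T = M − 15.1·n = (46.72, -7.254). Then |ST| = |T − S| = 47.28.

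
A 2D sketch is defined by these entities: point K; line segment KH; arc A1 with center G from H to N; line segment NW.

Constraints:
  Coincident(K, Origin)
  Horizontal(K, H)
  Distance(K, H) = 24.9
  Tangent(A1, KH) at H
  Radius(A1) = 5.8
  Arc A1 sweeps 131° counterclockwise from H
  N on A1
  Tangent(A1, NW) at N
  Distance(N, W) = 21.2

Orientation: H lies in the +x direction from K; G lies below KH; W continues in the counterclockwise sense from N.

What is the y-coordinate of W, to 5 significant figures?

-25.605

On A1, H sits at bearing 90° from G; a 131° counterclockwise sweep puts N at bearing 221°, so N = G + 5.8·(cos 221°, sin 221°) = (20.523, -9.6051). Since A1 is tangent to NW there, GN ⟂ NW, so NW runs along (−sin 221°, cos 221°); with |NW| = 21.2, W = (34.431, -25.605). So W.y = -25.605.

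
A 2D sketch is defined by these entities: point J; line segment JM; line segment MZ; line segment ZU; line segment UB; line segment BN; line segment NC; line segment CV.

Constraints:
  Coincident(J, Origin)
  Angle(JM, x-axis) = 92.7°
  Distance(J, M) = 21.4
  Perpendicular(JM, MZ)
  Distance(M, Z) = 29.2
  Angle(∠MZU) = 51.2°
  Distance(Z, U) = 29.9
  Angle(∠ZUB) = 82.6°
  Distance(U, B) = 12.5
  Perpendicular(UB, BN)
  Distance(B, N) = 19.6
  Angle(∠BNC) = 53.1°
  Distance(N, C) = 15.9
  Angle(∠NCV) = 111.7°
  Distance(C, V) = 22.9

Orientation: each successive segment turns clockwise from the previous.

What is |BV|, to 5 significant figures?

13.789

J is at the origin; JM runs at 92.7° with length 21.4, so M = (-1.0081, 21.376). JM ⟂ MZ, so MZ runs at 2.7000°; with |MZ| = 29.2, Z = (28.160, 22.752). ∠MZU = 51.2° gives ZU at -126.10° from the x-axis; with |ZU| = 29.9, U = (10.543, -1.4071). ∠ZUB = 82.6° gives UB at 136.50° from the x-axis; with |UB| = 12.5, B = (1.4754, 7.1973). UB ⟂ BN, so BN runs at 46.500°; with |BN| = 19.6, N = (14.967, 21.415). ∠BNC = 53.1° gives NC at -80.400° from the x-axis; with |NC| = 15.9, C = (17.619, 5.7373). ∠NCV = 111.7° gives CV at -148.70° from the x-axis; with |CV| = 22.9, V = (-1.9484, -6.1597). Then |BV| = |V − B| = 13.789.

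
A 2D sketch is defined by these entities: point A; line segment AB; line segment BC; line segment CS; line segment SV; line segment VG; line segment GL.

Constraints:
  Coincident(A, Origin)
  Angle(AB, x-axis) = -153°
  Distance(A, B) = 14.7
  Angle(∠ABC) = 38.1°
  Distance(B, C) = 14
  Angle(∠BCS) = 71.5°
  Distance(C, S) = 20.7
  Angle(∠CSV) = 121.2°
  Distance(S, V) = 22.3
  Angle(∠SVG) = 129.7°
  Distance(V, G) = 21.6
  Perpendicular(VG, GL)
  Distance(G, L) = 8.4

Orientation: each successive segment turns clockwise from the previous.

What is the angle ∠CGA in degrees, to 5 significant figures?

10.991°

A is at the origin; AB runs at -153.0° with length 14.7, so B = (-13.098, -6.6737). ∠ABC = 38.1° gives BC at 65.100° from the x-axis; with |BC| = 14.0, C = (-7.2033, 6.0250). ∠BCS = 71.5° gives CS at -43.400° from the x-axis; with |CS| = 20.7, S = (7.8368, -8.1978). ∠CSV = 121.2° gives SV at -102.20° from the x-axis; with |SV| = 22.3, V = (3.1243, -29.994). ∠SVG = 129.7° gives VG at -152.50° from the x-axis; with |VG| = 21.6, G = (-16.035, -39.968). Then cos ∠CGA = GC·GA / (|GC||GA|), giving 10.991°.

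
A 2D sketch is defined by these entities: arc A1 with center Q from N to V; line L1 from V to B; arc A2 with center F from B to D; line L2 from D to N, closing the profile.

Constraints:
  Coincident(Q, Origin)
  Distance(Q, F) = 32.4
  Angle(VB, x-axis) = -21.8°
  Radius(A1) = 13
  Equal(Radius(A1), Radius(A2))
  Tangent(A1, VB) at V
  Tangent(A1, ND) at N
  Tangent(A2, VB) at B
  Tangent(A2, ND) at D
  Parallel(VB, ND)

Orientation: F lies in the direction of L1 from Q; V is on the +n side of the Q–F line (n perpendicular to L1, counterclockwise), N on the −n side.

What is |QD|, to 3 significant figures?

34.9

Tangency of A1 to both parallel lines with radius 13.0 puts V and N at Q ± 13.0·n: V = (4.83, 12.1), N = (-4.83, -12.1). Equal radii place B and D the same way about F: B = F + 13.0·n = (34.9, 0.0380), D = F − 13.0·n = (25.3, -24.1). Then |QD| = |D − Q| = 34.9.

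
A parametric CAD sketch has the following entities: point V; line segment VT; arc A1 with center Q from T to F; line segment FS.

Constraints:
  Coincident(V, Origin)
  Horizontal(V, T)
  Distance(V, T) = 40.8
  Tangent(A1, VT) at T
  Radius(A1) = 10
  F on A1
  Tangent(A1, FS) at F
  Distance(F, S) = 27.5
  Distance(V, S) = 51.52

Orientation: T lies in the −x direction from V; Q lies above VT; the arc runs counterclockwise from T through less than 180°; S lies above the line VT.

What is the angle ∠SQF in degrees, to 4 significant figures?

70.02°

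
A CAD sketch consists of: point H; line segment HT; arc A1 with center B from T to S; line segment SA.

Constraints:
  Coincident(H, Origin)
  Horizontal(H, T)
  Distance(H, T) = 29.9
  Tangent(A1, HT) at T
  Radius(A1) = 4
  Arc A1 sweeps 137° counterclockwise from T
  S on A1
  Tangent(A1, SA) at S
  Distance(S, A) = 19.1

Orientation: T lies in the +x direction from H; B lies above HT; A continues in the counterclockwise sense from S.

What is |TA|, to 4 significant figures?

22.90

H is at the origin; HT is horizontal with |HT| = 29.9 and T on the +x side, so T = (29.90, 0.000). A1 meets HT tangentially, so BT is at right angles to HT, so B = T + (0, 4) = (29.90, 4.000). On A1, T sits at bearing -90° from B; a 137° counterclockwise sweep puts S at bearing 47°, so S = B + 4.0·(cos 47°, sin 47°) = (32.63, 6.925). The tangent condition forces BS to be normal to SA, so SA runs along (−sin 47°, cos 47°); with |SA| = 19.1, A = (18.66, 19.95). Then |TA| = |A − T| = 22.90.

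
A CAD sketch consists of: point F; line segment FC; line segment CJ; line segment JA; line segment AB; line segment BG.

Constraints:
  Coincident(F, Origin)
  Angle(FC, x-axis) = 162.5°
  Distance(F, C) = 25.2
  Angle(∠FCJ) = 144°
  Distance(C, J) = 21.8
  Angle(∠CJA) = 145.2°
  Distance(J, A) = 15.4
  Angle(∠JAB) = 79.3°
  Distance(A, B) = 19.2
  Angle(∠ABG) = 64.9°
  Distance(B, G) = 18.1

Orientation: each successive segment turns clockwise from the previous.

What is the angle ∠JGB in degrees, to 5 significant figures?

106.83°

F is at the origin; FC runs at 162.5° with length 25.2, so C = (-24.034, 7.5778). ∠FCJ = 144.0° gives CJ at 126.50° from the x-axis; with |CJ| = 21.8, J = (-37.001, 25.102). ∠CJA = 145.2° gives JA at 91.700° from the x-axis; with |JA| = 15.4, A = (-37.458, 40.495). ∠JAB = 79.3° gives AB at -9.0000° from the x-axis; with |AB| = 19.2, B = (-18.494, 37.492). ∠ABG = 64.9° gives BG at -124.10° from the x-axis; with |BG| = 18.1, G = (-28.642, 22.504). Then cos ∠JGB = GJ·GB / (|GJ||GB|), giving 106.83°.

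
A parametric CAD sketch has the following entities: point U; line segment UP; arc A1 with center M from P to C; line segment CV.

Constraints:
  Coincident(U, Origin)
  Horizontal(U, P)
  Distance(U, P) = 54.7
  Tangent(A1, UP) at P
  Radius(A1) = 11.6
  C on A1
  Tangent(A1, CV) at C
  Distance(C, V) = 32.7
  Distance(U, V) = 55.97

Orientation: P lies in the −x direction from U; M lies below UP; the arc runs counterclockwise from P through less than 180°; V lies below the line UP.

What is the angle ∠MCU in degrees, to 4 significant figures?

31.32°

Checks: U = (0.00, 0.00) ✓; |MC| = 11.60 ✓; ∠(MC, CV) = 90.00° ✓; |CV| = 32.70 ✓; |UV| = 55.97 ✓.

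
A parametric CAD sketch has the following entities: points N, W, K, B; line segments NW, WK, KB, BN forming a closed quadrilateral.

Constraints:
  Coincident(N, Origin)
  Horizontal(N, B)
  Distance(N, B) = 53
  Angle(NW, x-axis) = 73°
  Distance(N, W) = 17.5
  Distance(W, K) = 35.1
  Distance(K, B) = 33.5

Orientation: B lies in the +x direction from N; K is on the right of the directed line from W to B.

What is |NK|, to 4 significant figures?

26.35

N is at the origin; N and B share the same y with |NB| = 53.0 and B in +x, so B = (53.0, 0). NW runs at 73.0° with |NW| = 17.5, so W = (5.117, 16.74). K is determined by |WK| = 35.1 and |KB| = 33.5 together: it lies at the intersection of circle(W, 35.1) and circle(B, 33.5). With |WB| = 50.72, the foot of the radical line on WB is 26.44 from W and the perpendicular offset is √(35.1² − 26.44²) = 23.08. Taking the right-of-WB solution: K = (22.46, -13.78).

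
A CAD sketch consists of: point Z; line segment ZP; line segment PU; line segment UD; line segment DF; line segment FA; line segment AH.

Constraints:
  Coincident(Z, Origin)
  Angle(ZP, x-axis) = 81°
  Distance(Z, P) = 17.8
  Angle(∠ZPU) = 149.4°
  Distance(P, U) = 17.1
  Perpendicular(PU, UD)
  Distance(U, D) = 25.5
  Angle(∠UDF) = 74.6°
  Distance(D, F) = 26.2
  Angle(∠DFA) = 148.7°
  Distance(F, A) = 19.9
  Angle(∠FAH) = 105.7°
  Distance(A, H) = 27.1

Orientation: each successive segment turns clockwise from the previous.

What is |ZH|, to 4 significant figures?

29.20

∠DFA = 148.7° gives FA at -176.3° from the x-axis; with |FA| = 19.9, A = (-7.988, -1.810). ∠FAH = 105.7° gives AH at 109.4° from the x-axis; with |AH| = 27.1, H = (-16.99, 23.75). Then |ZH| = |H − Z| = 29.20.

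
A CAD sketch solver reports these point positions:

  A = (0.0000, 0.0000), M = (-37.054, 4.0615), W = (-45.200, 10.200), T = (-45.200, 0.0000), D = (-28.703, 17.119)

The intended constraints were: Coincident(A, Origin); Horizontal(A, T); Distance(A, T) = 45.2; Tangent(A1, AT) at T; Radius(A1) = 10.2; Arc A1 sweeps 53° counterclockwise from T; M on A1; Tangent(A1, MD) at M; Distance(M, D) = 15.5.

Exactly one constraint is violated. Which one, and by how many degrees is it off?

Tangent(A1, MD) at M — off by 4.40°.

A = (0.00, 0.00) ✓; A.y = 0.00, T.y = 0.00 ✓; |AT| = 45.20 ✓; ∠(WT, TA) = 90.00° ✓; |WT| = 10.20 ✓; bearing(W→M) − bearing(W→T) = 53.00° ✓; |WM| = 10.20 ✓; ∠(WM, MD) = 85.60° ✗; |MD| = 15.50 ✓.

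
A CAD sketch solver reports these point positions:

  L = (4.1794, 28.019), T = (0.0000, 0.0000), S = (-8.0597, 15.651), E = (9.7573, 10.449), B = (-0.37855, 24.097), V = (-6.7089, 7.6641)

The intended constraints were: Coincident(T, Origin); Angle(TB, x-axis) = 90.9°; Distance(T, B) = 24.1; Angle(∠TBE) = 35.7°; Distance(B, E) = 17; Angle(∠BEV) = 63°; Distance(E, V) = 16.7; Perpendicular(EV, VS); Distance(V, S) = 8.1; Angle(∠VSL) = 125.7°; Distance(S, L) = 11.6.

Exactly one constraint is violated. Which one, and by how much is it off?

Distance(S, L) = 11.6 — off by 5.80.

T = (0.00, 0.00) ✓; TB at 90.90° ✓; |TB| = 24.10 ✓; ∠TBE = 35.70° ✓; |BE| = 17.00 ✓; ∠BEV = 63.00° ✓; |EV| = 16.70 ✓; ∠(EV, VS) = 90.00° ✓; |VS| = 8.100 ✓; ∠VSL = 125.7° ✓; |SL| = 17.40 ✗.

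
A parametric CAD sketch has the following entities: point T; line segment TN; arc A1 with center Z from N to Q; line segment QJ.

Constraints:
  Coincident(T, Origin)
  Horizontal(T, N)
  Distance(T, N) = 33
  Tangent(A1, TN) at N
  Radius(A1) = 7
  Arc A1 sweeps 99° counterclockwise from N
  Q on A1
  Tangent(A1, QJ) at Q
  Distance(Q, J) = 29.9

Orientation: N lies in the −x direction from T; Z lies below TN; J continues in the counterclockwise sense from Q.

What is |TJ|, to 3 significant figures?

51.5

T is at the origin; T and N share the same y with |TN| = 33.0 and N on the −x side, so N = (-33.0, 0.00). Since A1 is tangent to TN there, ZN ⟂ TN, so Z = N + (0, -7) = (-33.0, -7.00). On A1, N sits at bearing 90° from Z; a 99° counterclockwise sweep puts Q at bearing 189°, so Q = Z + 7.0·(cos 189°, sin 189°) = (-39.9, -8.10). The tangent condition forces ZQ to be normal to QJ, so QJ runs along (−sin 189°, cos 189°); with |QJ| = 29.9, J = (-35.2, -37.6). Then |TJ| = |J − T| = 51.5.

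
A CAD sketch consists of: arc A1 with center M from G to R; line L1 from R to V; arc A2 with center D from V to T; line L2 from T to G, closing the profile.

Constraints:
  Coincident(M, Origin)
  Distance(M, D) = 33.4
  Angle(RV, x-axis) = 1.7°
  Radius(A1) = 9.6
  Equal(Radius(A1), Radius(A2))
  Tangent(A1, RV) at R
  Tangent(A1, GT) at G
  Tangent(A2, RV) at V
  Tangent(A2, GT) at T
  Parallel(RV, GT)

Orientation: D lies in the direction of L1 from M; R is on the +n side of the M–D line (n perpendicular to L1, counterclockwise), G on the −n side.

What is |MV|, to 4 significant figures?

34.75

The slot axis is L1's direction at 1.7°, so u = (cos 1.7°, sin 1.7°) = (0.9996, 0.02967) and n = (−sin 1.7°, cos 1.7°) = (-0.02967, 0.9996). M is at the origin and D lies 33.4 along u from M, so D = 33.4·u = (33.39, 0.9909). Tangency of A1 to both parallel lines with radius 9.6 puts R and G at M ± 9.6·n: R = (-0.2848, 9.596), G = (0.2848, -9.596). Equal radii place V and T the same way about D: V = D + 9.6·n = (33.10, 10.59), T = D − 9.6·n = (33.67, -8.605). Then |MV| = |V − M| = 34.75.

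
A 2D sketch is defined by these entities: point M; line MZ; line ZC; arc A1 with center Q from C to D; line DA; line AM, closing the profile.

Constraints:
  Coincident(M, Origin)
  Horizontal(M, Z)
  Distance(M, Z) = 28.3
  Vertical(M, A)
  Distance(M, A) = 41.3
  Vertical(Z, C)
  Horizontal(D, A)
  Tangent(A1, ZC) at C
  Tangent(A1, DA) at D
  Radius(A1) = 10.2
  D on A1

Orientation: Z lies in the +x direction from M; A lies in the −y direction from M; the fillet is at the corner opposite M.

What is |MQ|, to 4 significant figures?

35.98

M and A share the same x with |MA| = 41.3 and A on the −y side, so A = (0.000, -41.30). The virtual corner opposite M is at (28.30, -41.30). The tangent condition forces QC to be normal to ZC and since A1 is tangent to DA there, QD ⟂ DA, with radius 10.2, so the center Q sits 10.2 in from both sides at Q = (18.10, -31.10). Then |MQ| = |Q − M| = 35.98.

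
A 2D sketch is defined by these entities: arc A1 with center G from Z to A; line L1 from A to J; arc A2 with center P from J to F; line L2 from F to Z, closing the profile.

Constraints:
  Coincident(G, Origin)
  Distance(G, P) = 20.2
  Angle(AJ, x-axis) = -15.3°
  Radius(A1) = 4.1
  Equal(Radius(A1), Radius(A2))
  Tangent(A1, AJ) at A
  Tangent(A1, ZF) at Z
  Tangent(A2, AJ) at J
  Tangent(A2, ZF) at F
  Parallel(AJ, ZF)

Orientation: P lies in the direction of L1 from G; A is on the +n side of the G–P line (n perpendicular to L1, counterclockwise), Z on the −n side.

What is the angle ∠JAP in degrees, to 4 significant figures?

11.47°

Tangency of A1 to both parallel lines with radius 4.1 puts A and Z at G ± 4.1·n: A = (1.082, 3.955), Z = (-1.082, -3.955). Equal radii place J and F the same way about P: J = P + 4.1·n = (20.57, -1.376), F = P − 4.1·n = (18.40, -9.285). Then cos ∠JAP = AJ·AP / (|AJ||AP|), giving 11.47°.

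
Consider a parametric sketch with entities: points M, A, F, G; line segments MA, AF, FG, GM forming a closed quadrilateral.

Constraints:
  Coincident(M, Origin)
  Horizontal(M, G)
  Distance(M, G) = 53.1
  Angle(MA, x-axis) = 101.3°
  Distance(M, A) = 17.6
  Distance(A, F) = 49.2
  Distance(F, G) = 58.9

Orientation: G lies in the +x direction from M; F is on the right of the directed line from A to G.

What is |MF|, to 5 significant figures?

31.648

Checks: |AF| = 49.20 ✓; |FG| = 58.90 ✓.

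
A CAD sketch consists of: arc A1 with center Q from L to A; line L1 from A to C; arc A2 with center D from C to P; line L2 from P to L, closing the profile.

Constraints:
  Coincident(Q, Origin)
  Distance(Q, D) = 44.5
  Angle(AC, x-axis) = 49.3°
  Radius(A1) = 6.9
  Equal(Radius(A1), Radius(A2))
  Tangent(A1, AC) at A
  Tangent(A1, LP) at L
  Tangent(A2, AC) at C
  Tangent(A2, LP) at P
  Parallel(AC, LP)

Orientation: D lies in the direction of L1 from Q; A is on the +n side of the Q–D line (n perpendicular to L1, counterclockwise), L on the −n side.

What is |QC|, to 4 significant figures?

45.03

Tangency of A1 to both parallel lines with radius 6.9 puts A and L at Q ± 6.9·n: A = (-5.231, 4.499), L = (5.231, -4.499). Equal radii place C and P the same way about D: C = D + 6.9·n = (23.79, 38.24), P = D − 6.9·n = (34.25, 29.24). Then |QC| = |C − Q| = 45.03.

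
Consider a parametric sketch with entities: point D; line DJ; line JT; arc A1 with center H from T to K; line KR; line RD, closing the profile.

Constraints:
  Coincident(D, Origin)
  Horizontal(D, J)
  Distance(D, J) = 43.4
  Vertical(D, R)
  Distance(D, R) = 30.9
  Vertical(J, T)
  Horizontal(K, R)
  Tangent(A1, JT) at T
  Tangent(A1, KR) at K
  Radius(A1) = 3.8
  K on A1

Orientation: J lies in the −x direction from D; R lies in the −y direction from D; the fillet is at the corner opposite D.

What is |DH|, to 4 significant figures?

47.99

D and R share the same x with |DR| = 30.9 and R on the −y side, so R = (0.000, -30.90). The virtual corner opposite D is at (-43.40, -30.90). Tangency of A1 to JT means the radius HT is perpendicular to JT and since A1 is tangent to KR there, HK ⟂ KR, with radius 3.8, so the center H sits 3.8 in from both sides at H = (-39.60, -27.10). Then |DH| = |H − D| = 47.99.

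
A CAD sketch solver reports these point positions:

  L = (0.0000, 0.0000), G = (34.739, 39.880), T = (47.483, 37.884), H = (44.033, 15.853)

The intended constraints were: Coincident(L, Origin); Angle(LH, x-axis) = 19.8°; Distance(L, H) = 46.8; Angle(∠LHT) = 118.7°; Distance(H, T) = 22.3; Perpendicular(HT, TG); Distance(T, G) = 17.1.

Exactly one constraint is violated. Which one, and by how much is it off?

Distance(T, G) = 17.1 — off by 4.20.

L = (0.00, 0.00) ✓; LH at 19.80° ✓; |LH| = 46.80 ✓; ∠LHT = 118.7° ✓; |HT| = 22.30 ✓; ∠(HT, TG) = 90.00° ✓; |TG| = 12.90 ✗.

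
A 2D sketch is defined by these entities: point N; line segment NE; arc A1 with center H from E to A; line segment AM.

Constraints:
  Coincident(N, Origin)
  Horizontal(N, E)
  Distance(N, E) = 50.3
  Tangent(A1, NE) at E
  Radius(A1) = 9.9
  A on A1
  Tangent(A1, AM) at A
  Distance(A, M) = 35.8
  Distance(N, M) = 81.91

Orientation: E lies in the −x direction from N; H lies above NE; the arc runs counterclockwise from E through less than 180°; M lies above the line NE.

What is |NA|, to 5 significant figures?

47.207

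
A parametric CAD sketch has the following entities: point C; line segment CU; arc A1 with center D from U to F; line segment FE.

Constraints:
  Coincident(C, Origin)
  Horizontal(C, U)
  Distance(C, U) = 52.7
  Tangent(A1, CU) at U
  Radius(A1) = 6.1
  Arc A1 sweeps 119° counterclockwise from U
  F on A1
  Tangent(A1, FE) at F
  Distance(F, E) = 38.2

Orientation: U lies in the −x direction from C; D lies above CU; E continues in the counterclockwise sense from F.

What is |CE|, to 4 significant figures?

78.39

C is at the origin; C and U share the same y with |CU| = 52.7 and U on the −x side, so U = (-52.70, 0.000). Since A1 is tangent to CU there, DU ⟂ CU, so D = U + (0, 6.1) = (-52.70, 6.100). On A1, U sits at bearing -90° from D; a 119° counterclockwise sweep puts F at bearing 29°, so F = D + 6.1·(cos 29°, sin 29°) = (-47.36, 9.057). Since A1 is tangent to FE there, DF ⟂ FE, so FE runs along (−sin 29°, cos 29°); with |FE| = 38.2, E = (-65.88, 42.47). Then |CE| = |E − C| = 78.39.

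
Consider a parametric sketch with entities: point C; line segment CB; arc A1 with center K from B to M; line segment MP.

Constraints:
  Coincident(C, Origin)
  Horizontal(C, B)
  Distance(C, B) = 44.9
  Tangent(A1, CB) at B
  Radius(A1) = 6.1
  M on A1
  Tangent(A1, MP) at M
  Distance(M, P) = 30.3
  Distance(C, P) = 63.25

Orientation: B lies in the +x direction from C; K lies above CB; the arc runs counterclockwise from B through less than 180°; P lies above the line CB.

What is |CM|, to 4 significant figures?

51.34

Checks: |KM| = 6.100 ✓; ∠(KM, MP) = 90.00° ✓; |MP| = 30.30 ✓; |CP| = 63.25 ✓.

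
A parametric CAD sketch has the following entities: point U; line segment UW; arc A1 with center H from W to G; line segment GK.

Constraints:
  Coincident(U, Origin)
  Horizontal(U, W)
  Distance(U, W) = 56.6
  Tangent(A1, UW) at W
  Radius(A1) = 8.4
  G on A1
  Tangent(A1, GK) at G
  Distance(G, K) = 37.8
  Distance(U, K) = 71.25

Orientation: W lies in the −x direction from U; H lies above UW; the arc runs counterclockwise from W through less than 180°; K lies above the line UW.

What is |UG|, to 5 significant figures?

49.221

Checks: |HG| = 8.400 ✓; ∠(HG, GK) = 90.00° ✓; |GK| = 37.80 ✓; |UK| = 71.25 ✓.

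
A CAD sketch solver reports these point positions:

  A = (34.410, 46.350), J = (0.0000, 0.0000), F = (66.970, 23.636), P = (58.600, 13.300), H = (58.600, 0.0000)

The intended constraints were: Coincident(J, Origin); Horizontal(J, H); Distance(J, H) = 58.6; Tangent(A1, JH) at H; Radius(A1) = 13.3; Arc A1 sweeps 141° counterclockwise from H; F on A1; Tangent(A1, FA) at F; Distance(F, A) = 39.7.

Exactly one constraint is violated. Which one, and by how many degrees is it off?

Tangent(A1, FA) at F — off by 4.10°.

J = (0.00, 0.00) ✓; J.y = 0.00, H.y = 0.00 ✓; |JH| = 58.60 ✓; ∠(PH, HJ) = 90.00° ✓; |PH| = 13.30 ✓; bearing(P→F) − bearing(P→H) = 141.0° ✓; |PF| = 13.30 ✓; ∠(PF, FA) = 85.90° ✗; |FA| = 39.70 ✓.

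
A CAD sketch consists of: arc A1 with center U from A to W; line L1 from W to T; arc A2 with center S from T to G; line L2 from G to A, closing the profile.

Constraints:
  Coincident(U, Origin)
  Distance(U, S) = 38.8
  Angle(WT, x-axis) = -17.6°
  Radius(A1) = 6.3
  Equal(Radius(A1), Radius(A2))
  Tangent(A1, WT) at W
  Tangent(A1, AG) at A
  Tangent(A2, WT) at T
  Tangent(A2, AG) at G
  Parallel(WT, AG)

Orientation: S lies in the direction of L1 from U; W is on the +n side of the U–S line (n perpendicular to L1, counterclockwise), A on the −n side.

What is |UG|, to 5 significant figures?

39.308

The slot axis is L1's direction at -17.6°, so u = (cos -17.6°, sin -17.6°) = (0.95319, -0.30237) and n = (−sin -17.6°, cos -17.6°) = (0.30237, 0.95319). U is at the origin and S lies 38.8 along u from U, so S = 38.8·u = (36.984, -11.732). Tangency of A1 to both parallel lines with radius 6.3 puts W and A at U ± 6.3·n: W = (1.9049, 6.0051), A = (-1.9049, -6.0051). Equal radii place T and G the same way about S: T = S + 6.3·n = (38.889, -5.7269), G = S − 6.3·n = (35.079, -17.737). Then |UG| = |G − U| = 39.308.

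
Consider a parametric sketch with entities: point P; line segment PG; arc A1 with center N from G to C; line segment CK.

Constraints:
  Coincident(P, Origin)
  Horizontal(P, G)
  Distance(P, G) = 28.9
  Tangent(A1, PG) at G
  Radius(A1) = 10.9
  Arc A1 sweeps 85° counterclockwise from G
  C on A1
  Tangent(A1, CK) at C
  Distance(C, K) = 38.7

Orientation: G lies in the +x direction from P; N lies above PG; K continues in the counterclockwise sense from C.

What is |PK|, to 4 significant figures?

64.91

On A1, G sits at bearing -90° from N; an 85° counterclockwise sweep puts C at bearing -5°, so C = N + 10.9·(cos -5°, sin -5°) = (39.76, 9.950). Since A1 is tangent to CK there, NC ⟂ CK, so CK runs along (−sin -5°, cos -5°); with |CK| = 38.7, K = (43.13, 48.50). Then |PK| = |K − P| = 64.91.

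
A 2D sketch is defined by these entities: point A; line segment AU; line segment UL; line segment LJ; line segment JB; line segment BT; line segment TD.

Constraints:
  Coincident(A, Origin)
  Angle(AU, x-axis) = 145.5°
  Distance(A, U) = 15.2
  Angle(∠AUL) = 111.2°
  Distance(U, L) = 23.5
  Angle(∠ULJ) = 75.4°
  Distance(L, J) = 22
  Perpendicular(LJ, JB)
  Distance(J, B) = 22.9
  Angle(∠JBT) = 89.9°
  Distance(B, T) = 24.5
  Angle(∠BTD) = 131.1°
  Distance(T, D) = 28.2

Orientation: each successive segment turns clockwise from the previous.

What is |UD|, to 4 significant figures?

34.25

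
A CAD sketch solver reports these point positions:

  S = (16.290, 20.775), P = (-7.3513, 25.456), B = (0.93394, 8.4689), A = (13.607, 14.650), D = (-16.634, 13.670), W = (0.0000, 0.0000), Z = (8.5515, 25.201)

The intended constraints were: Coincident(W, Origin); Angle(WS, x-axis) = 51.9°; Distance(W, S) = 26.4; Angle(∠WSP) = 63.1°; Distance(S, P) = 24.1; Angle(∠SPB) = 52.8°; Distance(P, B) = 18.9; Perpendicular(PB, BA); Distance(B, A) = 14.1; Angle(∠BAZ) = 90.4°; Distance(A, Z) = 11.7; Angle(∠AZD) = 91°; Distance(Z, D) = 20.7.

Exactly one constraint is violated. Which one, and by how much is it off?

Distance(Z, D) = 20.7 — off by 7.00.

W = (0.00, 0.00) ✓; WS at 51.90° ✓; |WS| = 26.40 ✓; ∠WSP = 63.10° ✓; |SP| = 24.10 ✓; ∠SPB = 52.80° ✓; |PB| = 18.90 ✓; ∠(PB, BA) = 90.00° ✓; |BA| = 14.10 ✓; ∠BAZ = 90.40° ✓; |AZ| = 11.70 ✓; ∠AZD = 91.00° ✓; |ZD| = 27.70 ✗.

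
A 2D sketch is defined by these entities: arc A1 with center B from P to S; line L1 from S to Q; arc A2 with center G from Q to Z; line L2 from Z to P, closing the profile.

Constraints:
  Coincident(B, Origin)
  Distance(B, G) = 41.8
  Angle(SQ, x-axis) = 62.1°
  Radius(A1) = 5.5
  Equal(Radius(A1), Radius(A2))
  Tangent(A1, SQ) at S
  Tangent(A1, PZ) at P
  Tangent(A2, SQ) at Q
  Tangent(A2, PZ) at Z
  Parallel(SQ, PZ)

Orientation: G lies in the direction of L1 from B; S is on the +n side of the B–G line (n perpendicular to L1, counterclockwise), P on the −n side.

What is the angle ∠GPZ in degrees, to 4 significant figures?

7.496°

Tangency of A1 to both parallel lines with radius 5.5 puts S and P at B ± 5.5·n: S = (-4.861, 2.574), P = (4.861, -2.574). Equal radii place Q and Z the same way about G: Q = G + 5.5·n = (14.70, 39.52), Z = G − 5.5·n = (24.42, 34.37). Then cos ∠GPZ = PG·PZ / (|PG||PZ|), giving 7.496°.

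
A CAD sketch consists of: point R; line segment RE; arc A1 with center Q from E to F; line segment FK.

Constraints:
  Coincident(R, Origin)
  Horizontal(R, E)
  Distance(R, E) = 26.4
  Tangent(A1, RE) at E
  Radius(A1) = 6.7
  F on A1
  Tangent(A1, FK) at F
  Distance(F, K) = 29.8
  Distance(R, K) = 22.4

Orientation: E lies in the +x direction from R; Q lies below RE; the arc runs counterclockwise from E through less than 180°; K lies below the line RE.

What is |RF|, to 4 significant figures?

21.86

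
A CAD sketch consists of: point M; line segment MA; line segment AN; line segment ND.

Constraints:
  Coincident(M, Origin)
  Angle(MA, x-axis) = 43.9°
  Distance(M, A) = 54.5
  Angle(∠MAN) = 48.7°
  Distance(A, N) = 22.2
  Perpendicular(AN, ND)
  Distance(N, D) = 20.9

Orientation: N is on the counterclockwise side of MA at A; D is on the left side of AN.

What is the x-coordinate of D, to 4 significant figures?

15.40

M is at the origin; MA runs at 43.9° with length 54.5, so A = 54.5·(cos 43.9°, sin 43.9°) = (39.27, 37.79). ∠MAN = 48.7°, so AN runs at 43.9° + (180° − 48.7°) = 175.2° from the x-axis; with |AN| = 22.2, N = A + 22.2·(cos 175.2°, sin 175.2°) = (17.15, 39.65). AN ⟂ ND; with |ND| = 20.9 on the left of AN, D = N + 20.9·(-0.08368, -0.9965) = (15.40, 18.82). So D.x = 15.40.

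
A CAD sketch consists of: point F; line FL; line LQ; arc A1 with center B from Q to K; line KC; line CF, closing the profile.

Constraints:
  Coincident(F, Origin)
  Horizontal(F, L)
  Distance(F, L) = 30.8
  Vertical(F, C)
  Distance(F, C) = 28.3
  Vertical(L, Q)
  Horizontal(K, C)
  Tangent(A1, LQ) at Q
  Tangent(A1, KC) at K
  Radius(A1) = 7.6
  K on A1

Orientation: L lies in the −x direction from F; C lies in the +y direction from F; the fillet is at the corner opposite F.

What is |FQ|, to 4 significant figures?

37.11

F is at the origin; FL is horizontal with |FL| = 30.8 and L on the −x side, so L = (-30.80, 0.000). FC is vertical with |FC| = 28.3 and C on the +y side, so C = (0.000, 28.30). The virtual corner opposite F is at (-30.80, 28.30). The tangent condition forces BQ to be normal to LQ and tangency of A1 to KC means the radius BK is perpendicular to KC, with radius 7.6, so the center B sits 7.6 in from both sides at B = (-23.20, 20.70). That places the tangent points at Q = (-30.80, 20.70) on LQ and K = (-23.20, 28.30) on KC. Then |FQ| = |Q − F| = 37.11.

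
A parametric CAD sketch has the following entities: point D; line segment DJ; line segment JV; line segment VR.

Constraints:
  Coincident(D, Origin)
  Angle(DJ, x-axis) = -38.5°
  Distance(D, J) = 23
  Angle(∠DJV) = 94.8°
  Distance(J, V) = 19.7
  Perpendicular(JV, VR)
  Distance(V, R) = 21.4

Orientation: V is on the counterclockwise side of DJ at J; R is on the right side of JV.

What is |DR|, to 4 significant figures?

49.31

D is at the origin; DJ runs at -38.5° with length 23.0, so J = 23.0·(cos -38.5°, sin -38.5°) = (18.00, -14.32). ∠DJV = 94.8°, so JV runs at -38.5° + (180° − 94.8°) = 46.70° from the x-axis; with |JV| = 19.7, V = J + 19.7·(cos 46.70°, sin 46.70°) = (31.51, 0.01929). JV is perpendicular to VR; with |VR| = 21.4 on the right of JV, R = V + 21.4·(0.7278, -0.6858) = (47.08, -14.66). Then |DR| = |R − D| = 49.31.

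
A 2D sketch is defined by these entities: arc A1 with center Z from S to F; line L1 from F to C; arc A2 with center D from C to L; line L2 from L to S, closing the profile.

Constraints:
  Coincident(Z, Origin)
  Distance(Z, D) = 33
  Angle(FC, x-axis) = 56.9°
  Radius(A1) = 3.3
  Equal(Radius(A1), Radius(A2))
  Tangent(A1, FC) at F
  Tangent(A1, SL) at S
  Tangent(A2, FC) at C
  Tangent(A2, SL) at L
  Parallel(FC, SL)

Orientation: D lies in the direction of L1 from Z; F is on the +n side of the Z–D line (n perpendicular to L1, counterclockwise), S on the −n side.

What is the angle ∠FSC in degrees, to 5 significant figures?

78.690°

Tangency of A1 to both parallel lines with radius 3.3 puts F and S at Z ± 3.3·n: F = (-2.7645, 1.8021), S = (2.7645, -1.8021). Equal radii place C and L the same way about D: C = D + 3.3·n = (15.257, 29.447), L = D − 3.3·n = (20.786, 25.843). Then cos ∠FSC = SF·SC / (|SF||SC|), giving 78.690°.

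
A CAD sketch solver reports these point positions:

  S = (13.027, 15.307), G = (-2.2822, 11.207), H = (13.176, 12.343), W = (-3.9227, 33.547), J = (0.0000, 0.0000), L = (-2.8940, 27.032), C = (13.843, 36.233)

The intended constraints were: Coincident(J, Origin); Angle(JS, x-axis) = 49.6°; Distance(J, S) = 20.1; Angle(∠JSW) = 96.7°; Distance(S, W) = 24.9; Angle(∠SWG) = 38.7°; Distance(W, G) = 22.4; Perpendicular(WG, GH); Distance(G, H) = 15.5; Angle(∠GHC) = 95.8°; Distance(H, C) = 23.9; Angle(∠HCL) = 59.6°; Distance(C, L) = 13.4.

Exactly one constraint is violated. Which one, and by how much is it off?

Distance(C, L) = 13.4 — off by 5.70.

J = (0.00, 0.00) ✓; JS at 49.60° ✓; |JS| = 20.10 ✓; ∠JSW = 96.70° ✓; |SW| = 24.90 ✓; ∠SWG = 38.70° ✓; |WG| = 22.40 ✓; ∠(WG, GH) = 90.00° ✓; |GH| = 15.50 ✓; ∠GHC = 95.80° ✓; |HC| = 23.90 ✓; ∠HCL = 59.60° ✓; |CL| = 19.10 ✗.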